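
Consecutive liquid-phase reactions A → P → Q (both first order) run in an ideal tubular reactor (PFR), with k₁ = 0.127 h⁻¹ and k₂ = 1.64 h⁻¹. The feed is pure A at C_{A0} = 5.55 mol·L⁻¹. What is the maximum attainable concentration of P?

0.347 mol·L⁻¹

Evaluating C_P at τ_opt = ln(k₂/k₁)/(k₂−k₁) gives C_{P,max}/C_{A0} = (k₁/k₂)^[k₂/(k₂−k₁)].
= (0.127/1.64)^(1.64/(1.64−0.127)) = (0.07744)^(1.084) = 0.06247.
C_{P,max} = 0.06247×5.55 = 0.347 mol·L⁻¹.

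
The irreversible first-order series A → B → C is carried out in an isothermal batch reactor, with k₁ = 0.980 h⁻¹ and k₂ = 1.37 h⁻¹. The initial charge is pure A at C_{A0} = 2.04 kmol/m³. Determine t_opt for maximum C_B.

The intermediate peaks when r₁ = r₂, i.e. k₁e^(−k₁t) = k₂e^(−k₂t), giving t_opt = ln(k₂/k₁)/(k₂−k₁).
= ln(1.37/0.980)/(1.37−0.980) = ln(1.398)/0.3900 = 0.3350/0.3900 = 0.859 h.

0.859 h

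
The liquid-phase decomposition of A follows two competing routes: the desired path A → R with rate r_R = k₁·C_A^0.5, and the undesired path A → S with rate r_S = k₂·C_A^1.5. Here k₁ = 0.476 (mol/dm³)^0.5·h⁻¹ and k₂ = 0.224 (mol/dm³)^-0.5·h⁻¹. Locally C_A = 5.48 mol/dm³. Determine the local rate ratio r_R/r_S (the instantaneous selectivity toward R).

0.388

S_{R/S} = r_R/r_S = (k₁·C_A^0.5)/(k₂·C_A^1.5) = (k₁/k₂)·C_A⁻¹.
= (0.476×5.480^0.5) / (0.224×5.480^1.5) = 1.114/2.874 = 0.388.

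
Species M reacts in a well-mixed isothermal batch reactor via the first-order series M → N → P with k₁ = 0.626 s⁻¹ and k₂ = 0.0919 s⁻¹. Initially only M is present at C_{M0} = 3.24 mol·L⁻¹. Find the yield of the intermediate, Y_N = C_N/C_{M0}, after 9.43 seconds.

0.490

For first-order series with pure M initially, C_N(t) = k₁C_{M0}/(k₂−k₁)·(e^(−k₁t) − e^(−k₂t)).
e^(−k₁t) = e^(−0.626×9.43) = e^(−5.903) = 0.002731; e^(−k₂t) = e^(−0.8666) = 0.4204.
C_N = 0.626×3.24/(0.0919−0.626) × (0.002731−0.4204) = (-3.797)×(-0.4176) = 1.586 mol·L⁻¹.
Y_N = C_N/C_{M0} = 1.586/3.24 = 0.490.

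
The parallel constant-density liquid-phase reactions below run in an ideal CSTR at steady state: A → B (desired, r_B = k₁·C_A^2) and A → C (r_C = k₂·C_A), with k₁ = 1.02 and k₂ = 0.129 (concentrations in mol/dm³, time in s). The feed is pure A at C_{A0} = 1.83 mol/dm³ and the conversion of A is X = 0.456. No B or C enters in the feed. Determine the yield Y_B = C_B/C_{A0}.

Exit C_A = C_{A0}(1−X) = 1.83×0.544 = 0.9955 mol/dm³.
In a CSTR the entire volume is at exit conditions, so r_B = 1.02×0.9955^2 = 1.011 and r_C = 0.129×0.9955 = 0.1284.
Fraction of consumed A going to B: r_B/(r_B+r_C) = 0.8873.
C_B = 0.8873·C_{A0}·X = 0.8873×1.83×0.456 = 0.740 mol/dm³; Y_B = C_B/C_{A0} = 0.405.

0.405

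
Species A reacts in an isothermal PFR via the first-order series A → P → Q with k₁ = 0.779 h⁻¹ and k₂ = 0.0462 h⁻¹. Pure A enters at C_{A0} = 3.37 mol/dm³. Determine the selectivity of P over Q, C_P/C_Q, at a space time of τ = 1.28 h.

28.7

Solving the coupled first-order balances gives C_P(τ) = [k₁/(k₂−k₁)]·C_{A0}·(e^(−k₁τ) − e^(−k₂τ)).
e^(−k₁τ) = e^(−0.779×1.28) = e^(−0.9971) = 0.3689; e^(−k₂τ) = e^(−0.05914) = 0.9426.
C_P = 0.779×3.37/(0.0462−0.779) × (0.3689−0.9426) = (-3.582)×(-0.5736) = 2.055 mol/dm³.
C_A = C_{A0}e^(−k₁τ) = 1.243 mol/dm³, so C_Q = C_{A0}−C_A−C_P = 0.07163 mol/dm³; C_P/C_Q = 28.7.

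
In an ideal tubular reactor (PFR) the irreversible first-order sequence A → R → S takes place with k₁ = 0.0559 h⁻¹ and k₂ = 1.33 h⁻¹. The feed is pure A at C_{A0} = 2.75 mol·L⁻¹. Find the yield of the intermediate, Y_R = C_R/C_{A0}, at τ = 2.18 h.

For first-order series with pure A initially, C_R(τ) = k₁C_{A0}/(k₂−k₁)·(e^(−k₁τ) − e^(−k₂τ)).
e^(−k₁τ) = e^(−0.0559×2.18) = e^(−0.1219) = 0.8853; e^(−k₂τ) = e^(−2.899) = 0.05506.
C_R = 0.0559×2.75/(1.33−0.0559) × (0.8853−0.05506) = 0.1207×0.8302 = 0.1002 mol·L⁻¹.
Y_R = C_R/C_{A0} = 0.1002/2.75 = 0.0364.

0.0364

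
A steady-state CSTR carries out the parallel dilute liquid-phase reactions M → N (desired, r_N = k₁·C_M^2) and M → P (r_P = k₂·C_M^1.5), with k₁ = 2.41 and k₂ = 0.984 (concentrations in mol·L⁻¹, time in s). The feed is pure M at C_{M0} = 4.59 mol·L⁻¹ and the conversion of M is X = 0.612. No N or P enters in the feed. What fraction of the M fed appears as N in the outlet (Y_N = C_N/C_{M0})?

Exit C_M = C_{M0}(1−X) = 4.59×0.388 = 1.781 mol·L⁻¹.
Rates in a CSTR are evaluated at the outlet concentration: r_N = 2.41×1.781^2 = 7.644, r_P = 0.984×1.781^1.5 = 2.339.
Fraction of consumed M going to N: r_N/(r_N+r_P) = 0.7657.
C_N = 0.7657·C_{M0}·X = 0.7657×4.59×0.612 = 2.15 mol·L⁻¹; Y_N = C_N/C_{M0} = 0.469.

0.469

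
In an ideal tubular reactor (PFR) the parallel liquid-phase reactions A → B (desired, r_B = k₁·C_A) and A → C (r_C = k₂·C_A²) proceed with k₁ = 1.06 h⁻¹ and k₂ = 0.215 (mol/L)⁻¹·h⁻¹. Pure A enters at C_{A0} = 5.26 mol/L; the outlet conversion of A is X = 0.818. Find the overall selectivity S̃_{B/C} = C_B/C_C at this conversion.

C_A = C_{A0}(1−X) = 0.9573 mol/L.
Along a PFR/batch, dC_B/dC_A = −r_B/(r_B+r_C) = −k₁/(k₁+k₂·C_A).
Integrating from C_{A0} to C_A: C_B = (1.06/0.215)·ln[(1.06+0.215·5.26)/(1.06+0.215·0.957)] = 4.930·ln(2.191/1.266) = 2.705 mol/L.
C_C = (C_{A0}−C_A)−C_B = 1.598 mol/L; S̃_{B/C} = 2.705/1.598 = 1.69.

1.69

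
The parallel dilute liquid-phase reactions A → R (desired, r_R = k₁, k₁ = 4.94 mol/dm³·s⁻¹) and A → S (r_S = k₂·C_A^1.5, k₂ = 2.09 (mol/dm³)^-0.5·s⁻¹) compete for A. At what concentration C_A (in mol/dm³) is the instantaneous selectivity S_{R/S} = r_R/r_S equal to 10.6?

S_{R/S} = (k₁/k₂)·C_A^-1.5 ⇒ C_A = (S·k₂/k₁)^(1/(-1.5)).
= (10.6×2.09/4.94)^(-0.6667) = (4.485)^(-0.6667) = 0.368 mol/dm³.

0.368 mol/dm³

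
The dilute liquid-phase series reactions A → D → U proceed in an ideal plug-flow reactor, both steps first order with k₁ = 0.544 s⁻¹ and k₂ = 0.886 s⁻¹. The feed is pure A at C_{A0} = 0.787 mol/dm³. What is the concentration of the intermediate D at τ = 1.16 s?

For first-order series with pure A initially, C_D(τ) = k₁C_{A0}/(k₂−k₁)·(e^(−k₁τ) − e^(−k₂τ)).
e^(−k₁τ) = e^(−0.544×1.16) = e^(−0.6310) = 0.5320; e^(−k₂τ) = e^(−1.028) = 0.3578.
C_D = 0.544×0.787/(0.886−0.544) × (0.5320−0.3578) = 1.252×0.1742 = 0.2181 mol/dm³.

0.218 mol/dm³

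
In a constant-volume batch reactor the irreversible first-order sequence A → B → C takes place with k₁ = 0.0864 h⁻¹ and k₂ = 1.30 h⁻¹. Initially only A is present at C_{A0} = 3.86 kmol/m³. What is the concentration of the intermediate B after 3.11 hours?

For first-order series with pure A initially, C_B(t) = k₁C_{A0}/(k₂−k₁)·(e^(−k₁t) − e^(−k₂t)).
e^(−k₁t) = e^(−0.0864×3.11) = e^(−0.2687) = 0.7644; e^(−k₂t) = e^(−4.043) = 0.01754.
C_B = 0.0864×3.86/(1.30−0.0864) × (0.7644−0.01754) = 0.2748×0.7468 = 0.2052 kmol/m³.

0.205 kmol/m³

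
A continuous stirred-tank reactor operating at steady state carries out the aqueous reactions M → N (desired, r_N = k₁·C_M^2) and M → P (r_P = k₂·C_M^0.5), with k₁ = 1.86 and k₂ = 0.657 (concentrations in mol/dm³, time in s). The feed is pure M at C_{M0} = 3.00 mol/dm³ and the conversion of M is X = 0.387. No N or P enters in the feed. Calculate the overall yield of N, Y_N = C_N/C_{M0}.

0.339

Exit C_M = C_{M0}(1−X) = 3.00×0.613 = 1.839 mol/dm³.
In a CSTR the entire volume is at exit conditions, so r_N = 1.86×1.839^2 = 6.290 and r_P = 0.657×1.839^0.5 = 0.8910.
Fraction of consumed M going to N: r_N/(r_N+r_P) = 0.8759.
C_N = 0.8759·C_{M0}·X = 0.8759×3.00×0.387 = 1.02 mol/dm³; Y_N = C_N/C_{M0} = 0.339.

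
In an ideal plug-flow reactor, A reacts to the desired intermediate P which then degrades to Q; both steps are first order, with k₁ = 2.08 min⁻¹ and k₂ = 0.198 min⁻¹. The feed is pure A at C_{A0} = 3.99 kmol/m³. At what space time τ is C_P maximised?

For first-order series the maximum of C_P occurs at τ_opt = ln(k₂/k₁)/(k₂−k₁).
= ln(0.198/2.08)/(0.198−2.08) = ln(0.09519)/-1.882 = -2.352/-1.882 = 1.25 min.

1.25 min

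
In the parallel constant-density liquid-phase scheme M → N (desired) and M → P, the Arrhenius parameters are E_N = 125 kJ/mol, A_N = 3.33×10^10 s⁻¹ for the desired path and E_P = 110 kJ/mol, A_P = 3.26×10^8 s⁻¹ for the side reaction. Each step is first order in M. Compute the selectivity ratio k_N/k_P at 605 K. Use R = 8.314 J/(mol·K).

5.18

Since both paths have the same order in M, the concentration cancels and S_{N/P} = k_N/k_P = (A_N/A_P)·exp[(E_P−E_N)/(RT)].
(E_P−E_N)/(RT) = (110−125)×10³/(8.314×605) = -15000/5030 = -2.982.
k_N/k_P = (3.33×10^10/3.26×10^8)·exp(-2.982) = 102.1 × 0.05069 = 5.18.
Since E_N > E_P, raising the temperature improves selectivity toward N.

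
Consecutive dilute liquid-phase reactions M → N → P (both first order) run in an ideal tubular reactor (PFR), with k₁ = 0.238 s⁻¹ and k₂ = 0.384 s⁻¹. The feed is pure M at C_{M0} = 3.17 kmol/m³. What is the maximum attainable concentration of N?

For a first-order series the maximum intermediate yield is C_{N,max}/C_{M0} = (k₁/k₂)^[k₂/(k₂−k₁)].
= (0.238/0.384)^(0.384/(0.384−0.238)) = (0.6198)^(2.630) = 0.2842.
C_{N,max} = 0.2842×3.17 = 0.901 kmol/m³.

0.901 kmol/m³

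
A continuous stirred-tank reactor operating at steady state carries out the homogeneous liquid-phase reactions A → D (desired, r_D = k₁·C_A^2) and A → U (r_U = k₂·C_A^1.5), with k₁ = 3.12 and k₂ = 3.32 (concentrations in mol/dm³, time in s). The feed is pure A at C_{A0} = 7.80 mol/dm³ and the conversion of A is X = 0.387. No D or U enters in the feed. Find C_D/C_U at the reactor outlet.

2.05

Exit C_A = C_{A0}(1−X) = 7.80×0.613 = 4.781 mol/dm³.
In a CSTR the entire volume is at exit conditions, so r_D = 3.12×4.781^2 = 71.33 and r_U = 3.32×4.781^1.5 = 34.71.
Overall selectivity = C_D/C_U = r_Dτ/(r_Uτ) = r_D/r_U = 2.05.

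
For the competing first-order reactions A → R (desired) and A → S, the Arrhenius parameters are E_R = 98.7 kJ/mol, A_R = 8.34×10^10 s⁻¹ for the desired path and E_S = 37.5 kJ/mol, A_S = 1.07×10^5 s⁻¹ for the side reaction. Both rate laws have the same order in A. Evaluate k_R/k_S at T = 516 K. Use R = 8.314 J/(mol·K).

0.497

With equal orders, S_{R/S} = k_R/k_S = (A_R/A_S)·exp[(E_S−E_R)/(RT)].
(E_S−E_R)/(RT) = (37.5−98.7)×10³/(8.314×516) = -61200/4290 = -14.27.
k_R/k_S = (8.34×10^10/1.07×10^5)·exp(-14.27) = 7.794×10^5 × 6.375×10^-7 = 0.497.
Since E_R > E_S, raising the temperature improves selectivity toward R.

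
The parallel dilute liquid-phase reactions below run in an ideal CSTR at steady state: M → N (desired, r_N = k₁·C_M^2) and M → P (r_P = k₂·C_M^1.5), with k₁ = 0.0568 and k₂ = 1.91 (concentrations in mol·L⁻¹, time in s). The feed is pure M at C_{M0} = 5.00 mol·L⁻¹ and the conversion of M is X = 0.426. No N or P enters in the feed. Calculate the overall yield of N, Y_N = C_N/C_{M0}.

0.0204

Exit C_M = C_{M0}(1−X) = 5.00×0.574 = 2.870 mol·L⁻¹.
In a CSTR the entire volume is at exit conditions, so r_N = 0.0568×2.870^2 = 0.4679 and r_P = 1.91×2.870^1.5 = 9.287.
Fraction of consumed M going to N: r_N/(r_N+r_P) = 0.04796.
C_N = 0.04796·C_{M0}·X = 0.04796×5.00×0.426 = 0.102 mol·L⁻¹; Y_N = C_N/C_{M0} = 0.0204.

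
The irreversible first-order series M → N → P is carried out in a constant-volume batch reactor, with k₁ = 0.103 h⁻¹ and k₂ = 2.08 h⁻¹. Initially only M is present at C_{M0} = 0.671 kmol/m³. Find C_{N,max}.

For a first-order series the maximum intermediate yield is C_{N,max}/C_{M0} = (k₁/k₂)^[k₂/(k₂−k₁)].
= (0.103/2.08)^(2.08/(2.08−0.103)) = (0.04952)^(1.052) = 0.04234.
C_{N,max} = 0.04234×0.671 = 0.0284 kmol/m³.

0.0284 kmol/m³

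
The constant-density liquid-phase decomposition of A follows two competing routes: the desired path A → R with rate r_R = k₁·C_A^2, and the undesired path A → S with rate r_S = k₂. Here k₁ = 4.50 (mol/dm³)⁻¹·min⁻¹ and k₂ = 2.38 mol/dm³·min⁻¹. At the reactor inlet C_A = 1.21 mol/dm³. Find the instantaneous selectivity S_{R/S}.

2.77

S_{R/S} = r_R/r_S = (k₁·C_A^2)/(k₂) = (k₁/k₂)·C_A^2.
= (4.50×1.210^2) / (2.38) = 6.588/2.380 = 2.77.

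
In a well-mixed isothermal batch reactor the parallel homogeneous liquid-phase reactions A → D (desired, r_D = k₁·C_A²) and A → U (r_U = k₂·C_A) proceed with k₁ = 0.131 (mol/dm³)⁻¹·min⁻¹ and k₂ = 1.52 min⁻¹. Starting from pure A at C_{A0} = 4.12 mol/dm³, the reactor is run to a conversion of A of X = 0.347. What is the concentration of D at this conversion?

0.324 mol/dm³

C_A = C_{A0}(1−X) = 2.690 mol/dm³.
Along a PFR/batch, dC_U/dC_A = −r_U/(r_D+r_U) = −k₂/(k₂+k₁·C_A).
Integrating from C_{A0} to C_A: C_U = (1.52/0.131)·ln[(1.52+0.131·4.12)/(1.52+0.131·2.69)] = 11.60·ln(2.060/1.872) = 1.106 mol/dm³.
Then C_D = (C_{A0}−C_A) − C_U = 1.430 − 1.106 = 0.3235 mol/dm³.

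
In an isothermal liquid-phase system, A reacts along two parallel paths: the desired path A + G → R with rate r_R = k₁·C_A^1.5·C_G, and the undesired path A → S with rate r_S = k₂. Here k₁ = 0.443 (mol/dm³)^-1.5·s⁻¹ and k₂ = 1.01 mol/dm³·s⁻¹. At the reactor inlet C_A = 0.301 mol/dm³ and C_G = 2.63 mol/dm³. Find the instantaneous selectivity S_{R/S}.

S_{R/S} = r_R/r_S = (k₁·C_A^1.5·C_G)/(k₂) = (k₁/k₂)·C_A^1.5·C_G.
= (0.443×0.3010^1.5×2.630) / (1.01) = 0.1924/1.010 = 0.190.
Since the desired path is higher order in A, keeping C_A high (PFR or concentrated feed) favours R.

0.190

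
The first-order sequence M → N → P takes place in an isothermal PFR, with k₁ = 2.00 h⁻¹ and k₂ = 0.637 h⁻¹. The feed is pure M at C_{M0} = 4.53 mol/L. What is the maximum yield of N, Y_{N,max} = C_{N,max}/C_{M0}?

0.586

Evaluating C_N at τ_opt = ln(k₂/k₁)/(k₂−k₁) gives C_{N,max}/C_{M0} = (k₁/k₂)^[k₂/(k₂−k₁)].
= (2.00/0.637)^(0.637/(0.637−2.00)) = (3.140)^(-0.4674) = 0.5858.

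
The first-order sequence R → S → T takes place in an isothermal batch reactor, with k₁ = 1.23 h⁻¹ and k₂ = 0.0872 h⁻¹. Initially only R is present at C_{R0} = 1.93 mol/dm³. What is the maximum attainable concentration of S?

1.58 mol/dm³

For a first-order series the maximum intermediate yield is C_{S,max}/C_{R0} = (k₁/k₂)^[k₂/(k₂−k₁)].
= (1.23/0.0872)^(0.0872/(0.0872−1.23)) = (14.11)^(-0.07630) = 0.8171.
C_{S,max} = 0.8171×1.93 = 1.58 mol/dm³.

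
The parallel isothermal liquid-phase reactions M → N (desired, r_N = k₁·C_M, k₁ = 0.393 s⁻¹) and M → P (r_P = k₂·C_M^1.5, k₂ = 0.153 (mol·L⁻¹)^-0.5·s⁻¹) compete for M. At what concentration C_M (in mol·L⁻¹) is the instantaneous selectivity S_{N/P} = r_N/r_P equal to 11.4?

S_{N/P} = (k₁/k₂)·C_M^-0.5 ⇒ C_M = (S·k₂/k₁)^(-2).
= (11.4×0.153/0.393)^(-2) = (4.438)^(-2) = 0.0508 mol·L⁻¹.

0.0508 mol·L⁻¹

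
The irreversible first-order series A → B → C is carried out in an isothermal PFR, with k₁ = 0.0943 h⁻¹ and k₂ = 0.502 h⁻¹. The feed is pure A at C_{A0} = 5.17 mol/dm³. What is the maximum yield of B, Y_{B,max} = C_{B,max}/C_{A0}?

0.128

For a first-order series the maximum intermediate yield is C_{B,max}/C_{A0} = (k₁/k₂)^[k₂/(k₂−k₁)].
= (0.0943/0.502)^(0.502/(0.502−0.0943)) = (0.1878)^(1.231) = 0.1276.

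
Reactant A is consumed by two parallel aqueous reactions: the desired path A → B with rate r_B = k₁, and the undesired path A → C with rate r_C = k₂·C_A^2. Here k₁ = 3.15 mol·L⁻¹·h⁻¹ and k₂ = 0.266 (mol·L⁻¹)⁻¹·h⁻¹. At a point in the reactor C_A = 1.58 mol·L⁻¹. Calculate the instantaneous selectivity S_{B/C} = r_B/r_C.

4.74

S_{B/C} = r_B/r_C = (k₁)/(k₂·C_A^2) = (k₁/k₂)·C_A^-2.
= (3.15) / (0.266×1.580^2) = 3.150/0.6640 = 4.74.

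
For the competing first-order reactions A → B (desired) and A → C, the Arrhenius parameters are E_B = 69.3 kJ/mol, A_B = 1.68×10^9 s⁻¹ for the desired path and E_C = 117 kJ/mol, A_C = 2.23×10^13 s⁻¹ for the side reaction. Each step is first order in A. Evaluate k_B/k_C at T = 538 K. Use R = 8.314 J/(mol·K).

3.22

Since both paths have the same order in A, the concentration cancels and S_{B/C} = k_B/k_C = (A_B/A_C)·exp[(E_C−E_B)/(RT)].
(E_C−E_B)/(RT) = (117−69.3)×10³/(8.314×538) = 47700/4473 = 10.66.
k_B/k_C = (1.68×10^9/2.23×10^13)·exp(10.66) = 7.534×10^-5 × 42794 = 3.22.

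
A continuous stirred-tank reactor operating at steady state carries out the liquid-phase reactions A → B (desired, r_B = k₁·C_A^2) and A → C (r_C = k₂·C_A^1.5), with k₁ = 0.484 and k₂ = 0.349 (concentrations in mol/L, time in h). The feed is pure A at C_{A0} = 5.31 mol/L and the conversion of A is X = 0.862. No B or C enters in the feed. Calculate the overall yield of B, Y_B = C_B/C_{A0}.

0.468

Exit C_A = C_{A0}(1−X) = 5.31×0.138 = 0.7328 mol/L.
Rates in a CSTR are evaluated at the outlet concentration: r_B = 0.484×0.7328^2 = 0.2599, r_C = 0.349×0.7328^1.5 = 0.2189.
Fraction of consumed A going to B: r_B/(r_B+r_C) = 0.5428.
C_B = 0.5428·C_{A0}·X = 0.5428×5.31×0.862 = 2.48 mol/L; Y_B = C_B/C_{A0} = 0.468.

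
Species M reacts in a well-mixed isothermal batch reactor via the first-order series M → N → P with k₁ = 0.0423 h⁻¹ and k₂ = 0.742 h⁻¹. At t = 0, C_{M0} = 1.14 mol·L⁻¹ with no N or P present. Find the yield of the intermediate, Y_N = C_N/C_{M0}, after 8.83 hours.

For first-order series with pure M initially, C_N(t) = k₁C_{M0}/(k₂−k₁)·(e^(−k₁t) − e^(−k₂t)).
e^(−k₁t) = e^(−0.0423×8.83) = e^(−0.3735) = 0.6883; e^(−k₂t) = e^(−6.552) = 0.001427.
C_N = 0.0423×1.14/(0.742−0.0423) × (0.6883−0.001427) = 0.06892×0.6869 = 0.04734 mol·L⁻¹.
Y_N = C_N/C_{M0} = 0.04734/1.14 = 0.0415.

0.0415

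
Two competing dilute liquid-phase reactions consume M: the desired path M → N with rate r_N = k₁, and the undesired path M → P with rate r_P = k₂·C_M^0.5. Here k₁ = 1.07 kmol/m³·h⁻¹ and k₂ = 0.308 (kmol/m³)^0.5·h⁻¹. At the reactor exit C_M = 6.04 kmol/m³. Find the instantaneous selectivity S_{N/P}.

1.41

S_{N/P} = r_N/r_P = (k₁)/(k₂·C_M^0.5) = (k₁/k₂)·C_M^-0.5.
= (1.07) / (0.308×6.040^0.5) = 1.070/0.7570 = 1.41.
The undesired path is higher order in M, so low C_M (CSTR or dilute feed) favours N.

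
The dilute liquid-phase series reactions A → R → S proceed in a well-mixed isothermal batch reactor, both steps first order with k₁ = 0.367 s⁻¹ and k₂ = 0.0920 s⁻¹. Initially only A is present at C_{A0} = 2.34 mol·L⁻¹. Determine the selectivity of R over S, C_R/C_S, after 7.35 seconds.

Solving the coupled first-order balances gives C_R(t) = [k₁/(k₂−k₁)]·C_{A0}·(e^(−k₁t) − e^(−k₂t)).
e^(−k₁t) = e^(−0.367×7.35) = e^(−2.697) = 0.06738; e^(−k₂t) = e^(−0.6762) = 0.5085.
C_R = 0.367×2.34/(0.0920−0.367) × (0.06738−0.5085) = (-3.123)×(-0.4412) = 1.378 mol·L⁻¹.
C_A = C_{A0}e^(−k₁t) = 0.1577 mol·L⁻¹, so C_S = C_{A0}−C_A−C_R = 0.8046 mol·L⁻¹; C_R/C_S = 1.71.

1.71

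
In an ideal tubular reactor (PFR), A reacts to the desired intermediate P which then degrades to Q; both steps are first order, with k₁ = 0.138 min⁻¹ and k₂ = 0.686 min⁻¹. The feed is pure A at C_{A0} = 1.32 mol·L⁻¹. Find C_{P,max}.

At the optimum, C_{P,max}/C_{A0} = (k₁/k₂)^[k₂/(k₂−k₁)].
= (0.138/0.686)^(0.686/(0.686−0.138)) = (0.2012)^(1.252) = 0.1343.
C_{P,max} = 0.1343×1.32 = 0.177 mol·L⁻¹.

0.177 mol·L⁻¹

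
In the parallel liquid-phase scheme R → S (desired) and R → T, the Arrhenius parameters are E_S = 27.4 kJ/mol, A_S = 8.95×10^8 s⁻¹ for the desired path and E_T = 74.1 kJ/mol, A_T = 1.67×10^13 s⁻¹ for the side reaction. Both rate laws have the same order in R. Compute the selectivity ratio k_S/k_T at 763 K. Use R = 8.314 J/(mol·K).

With equal orders, S_{S/T} = k_S/k_T = (A_S/A_T)·exp[(E_T−E_S)/(RT)].
(E_T−E_S)/(RT) = (74.1−27.4)×10³/(8.314×763) = 46700/6344 = 7.362.
k_S/k_T = (8.95×10^8/1.67×10^13)·exp(7.362) = 5.359×10^-5 × 1575 = 0.0844.

0.0844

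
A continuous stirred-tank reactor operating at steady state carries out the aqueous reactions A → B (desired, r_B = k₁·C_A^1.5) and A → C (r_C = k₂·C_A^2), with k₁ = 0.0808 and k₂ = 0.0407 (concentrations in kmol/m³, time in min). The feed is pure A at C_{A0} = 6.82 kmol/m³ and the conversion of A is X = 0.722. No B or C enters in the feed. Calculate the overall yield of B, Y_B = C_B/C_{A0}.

0.426

Exit C_A = C_{A0}(1−X) = 6.82×0.278 = 1.896 kmol/m³.
Rates in a CSTR are evaluated at the outlet concentration: r_B = 0.0808×1.896^1.5 = 0.2109, r_C = 0.0407×1.896^2 = 0.1463.
Fraction of consumed A going to B: r_B/(r_B+r_C) = 0.5905.
C_B = 0.5905·C_{A0}·X = 0.5905×6.82×0.722 = 2.91 kmol/m³; Y_B = C_B/C_{A0} = 0.426.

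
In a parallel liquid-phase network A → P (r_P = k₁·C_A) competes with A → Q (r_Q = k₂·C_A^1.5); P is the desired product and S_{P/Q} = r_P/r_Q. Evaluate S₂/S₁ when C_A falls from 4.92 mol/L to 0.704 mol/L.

2.64

S_{P/Q} = (k₁/k₂)·C_A^-0.5, so S₂/S₁ = (C_{A,2}/C_{A,1})^-0.5.
= (0.704/4.92)^(-0.5) = (0.1431)^(-0.5) = 2.64.
Selectivity toward P rises as C_A falls — low-concentration operation is favoured.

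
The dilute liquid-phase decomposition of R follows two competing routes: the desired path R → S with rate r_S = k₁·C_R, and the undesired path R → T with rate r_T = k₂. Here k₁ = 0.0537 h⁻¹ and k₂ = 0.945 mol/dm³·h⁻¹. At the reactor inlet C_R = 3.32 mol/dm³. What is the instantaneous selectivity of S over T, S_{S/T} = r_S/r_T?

0.189

S_{S/T} = r_S/r_T = (k₁·C_R)/(k₂) = (k₁/k₂)·C_R.
= (0.0537×3.320) / (0.945) = 0.1783/0.9450 = 0.189.
Since the desired path is higher order in R, keeping C_R high (PFR or concentrated feed) favours S.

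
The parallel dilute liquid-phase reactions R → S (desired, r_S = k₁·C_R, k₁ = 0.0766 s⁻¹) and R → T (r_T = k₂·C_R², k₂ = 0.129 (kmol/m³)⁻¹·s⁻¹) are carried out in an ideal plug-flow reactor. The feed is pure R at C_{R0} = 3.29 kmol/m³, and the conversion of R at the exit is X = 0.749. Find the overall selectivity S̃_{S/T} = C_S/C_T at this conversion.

C_R = C_{R0}(1−X) = 0.8258 kmol/m³.
Along a PFR/batch, dC_S/dC_R = −r_S/(r_S+r_T) = −k₁/(k₁+k₂·C_R).
Integrating from C_{R0} to C_R: C_S = (0.0766/0.129)·ln[(0.0766+0.129·3.29)/(0.0766+0.129·0.826)] = 0.5938·ln(0.5010/0.1831) = 0.5976 kmol/m³.
C_T = (C_{R0}−C_R)−C_S = 1.867 kmol/m³; S̃_{S/T} = 0.5976/1.867 = 0.320.

0.320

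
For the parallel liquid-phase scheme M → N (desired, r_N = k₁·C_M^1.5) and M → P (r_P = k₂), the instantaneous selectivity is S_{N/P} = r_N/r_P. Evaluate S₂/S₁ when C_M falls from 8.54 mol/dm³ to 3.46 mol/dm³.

0.258

S_{N/P} = (k₁/k₂)·C_M^1.5, so S₂/S₁ = (C_{M,2}/C_{M,1})^1.5.
= (3.46/8.54)^1.5 = (0.4052)^1.5 = 0.258.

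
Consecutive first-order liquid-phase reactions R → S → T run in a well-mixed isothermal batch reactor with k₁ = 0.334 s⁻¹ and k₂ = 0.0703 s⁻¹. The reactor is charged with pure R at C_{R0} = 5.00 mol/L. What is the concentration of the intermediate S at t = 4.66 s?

Solving the coupled first-order balances gives C_S(t) = [k₁/(k₂−k₁)]·C_{R0}·(e^(−k₁t) − e^(−k₂t)).
e^(−k₁t) = e^(−0.334×4.66) = e^(−1.556) = 0.2109; e^(−k₂t) = e^(−0.3276) = 0.7207.
C_S = 0.334×5.00/(0.0703−0.334) × (0.2109−0.7207) = (-6.333)×(-0.5098) = 3.228 mol/L.

3.23 mol/L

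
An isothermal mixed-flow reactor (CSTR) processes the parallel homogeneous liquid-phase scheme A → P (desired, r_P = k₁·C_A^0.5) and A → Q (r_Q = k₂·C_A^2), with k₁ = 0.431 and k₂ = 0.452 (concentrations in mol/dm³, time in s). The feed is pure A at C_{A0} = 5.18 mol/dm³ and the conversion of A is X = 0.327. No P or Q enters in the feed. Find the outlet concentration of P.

0.216 mol/dm³

Exit C_A = C_{A0}(1−X) = 5.18×0.673 = 3.486 mol/dm³.
Rates in a CSTR are evaluated at the outlet concentration: r_P = 0.431×3.486^0.5 = 0.8047, r_Q = 0.452×3.486^2 = 5.493.
Fraction of consumed A going to P: r_P/(r_P+r_Q) = 0.1278.
C_P = 0.1278·C_{A0}·X = 0.1278×5.18×0.327 = 0.216 mol/dm³.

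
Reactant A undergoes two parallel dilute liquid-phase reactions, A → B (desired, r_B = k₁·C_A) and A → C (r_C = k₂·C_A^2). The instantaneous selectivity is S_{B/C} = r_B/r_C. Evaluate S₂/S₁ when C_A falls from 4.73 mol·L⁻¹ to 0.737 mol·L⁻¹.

6.42

S_{B/C} = (k₁/k₂)·C_A⁻¹, so S₂/S₁ = (C_{A,2}/C_{A,1})⁻¹.
= 4.73/0.737 = 6.42.
Selectivity toward B rises as C_A falls — low-concentration operation is favoured.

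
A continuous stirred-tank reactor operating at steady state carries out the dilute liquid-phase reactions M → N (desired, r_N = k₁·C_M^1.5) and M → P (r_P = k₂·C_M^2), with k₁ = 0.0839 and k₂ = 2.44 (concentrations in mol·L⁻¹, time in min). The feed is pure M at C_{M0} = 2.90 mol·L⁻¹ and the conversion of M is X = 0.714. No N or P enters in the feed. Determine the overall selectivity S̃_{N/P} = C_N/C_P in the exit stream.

Exit C_M = C_{M0}(1−X) = 2.90×0.286 = 0.8294 mol·L⁻¹.
In a CSTR the entire volume is at exit conditions, so r_N = 0.0839×0.8294^1.5 = 0.06337 and r_P = 2.44×0.8294^2 = 1.678.
Overall selectivity = C_N/C_P = r_Nτ/(r_Pτ) = r_N/r_P = 0.0378.

0.0378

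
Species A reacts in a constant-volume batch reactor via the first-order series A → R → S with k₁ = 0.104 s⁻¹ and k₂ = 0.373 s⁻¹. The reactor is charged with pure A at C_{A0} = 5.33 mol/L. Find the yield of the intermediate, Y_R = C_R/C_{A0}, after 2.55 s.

Solving the coupled first-order balances gives C_R(t) = [k₁/(k₂−k₁)]·C_{A0}·(e^(−k₁t) − e^(−k₂t)).
e^(−k₁t) = e^(−0.104×2.55) = e^(−0.2652) = 0.7671; e^(−k₂t) = e^(−0.9511) = 0.3863.
C_R = 0.104×5.33/(0.373−0.104) × (0.7671−0.3863) = 2.061×0.3808 = 0.7846 mol/L.
Y_R = C_R/C_{A0} = 0.7846/5.33 = 0.147.

0.147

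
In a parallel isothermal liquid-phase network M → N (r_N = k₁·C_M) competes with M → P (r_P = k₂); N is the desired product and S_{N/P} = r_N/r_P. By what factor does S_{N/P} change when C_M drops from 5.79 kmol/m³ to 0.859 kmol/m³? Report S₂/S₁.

S_{N/P} = (k₁/k₂)·C_M, so S₂/S₁ = (C_{M,2}/C_{M,1}).
= 0.859/5.79 = 0.148.

0.148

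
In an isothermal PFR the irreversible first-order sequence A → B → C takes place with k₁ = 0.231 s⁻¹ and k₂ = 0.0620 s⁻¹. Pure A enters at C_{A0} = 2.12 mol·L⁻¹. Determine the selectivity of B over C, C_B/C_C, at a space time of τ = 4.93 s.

Solving the coupled first-order balances gives C_B(τ) = [k₁/(k₂−k₁)]·C_{A0}·(e^(−k₁τ) − e^(−k₂τ)).
e^(−k₁τ) = e^(−0.231×4.93) = e^(−1.139) = 0.3202; e^(−k₂τ) = e^(−0.3057) = 0.7366.
C_B = 0.231×2.12/(0.0620−0.231) × (0.3202−0.7366) = (-2.898)×(-0.4164) = 1.207 mol·L⁻¹.
C_A = C_{A0}e^(−k₁τ) = 0.6788 mol·L⁻¹, so C_C = C_{A0}−C_A−C_B = 0.2344 mol·L⁻¹; C_B/C_C = 5.15.

5.15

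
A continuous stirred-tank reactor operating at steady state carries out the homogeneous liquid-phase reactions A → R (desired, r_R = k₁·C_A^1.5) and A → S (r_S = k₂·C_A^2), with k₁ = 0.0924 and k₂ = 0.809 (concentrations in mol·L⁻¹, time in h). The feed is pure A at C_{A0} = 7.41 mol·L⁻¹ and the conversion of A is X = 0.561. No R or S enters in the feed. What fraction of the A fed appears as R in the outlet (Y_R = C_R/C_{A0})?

Exit C_A = C_{A0}(1−X) = 7.41×0.439 = 3.253 mol·L⁻¹.
In a CSTR the entire volume is at exit conditions, so r_R = 0.0924×3.253^1.5 = 0.5421 and r_S = 0.809×3.253^2 = 8.561.
Fraction of consumed A going to R: r_R/(r_R+r_S) = 0.05955.
C_R = 0.05955·C_{A0}·X = 0.05955×7.41×0.561 = 0.248 mol·L⁻¹; Y_R = C_R/C_{A0} = 0.0334.

0.0334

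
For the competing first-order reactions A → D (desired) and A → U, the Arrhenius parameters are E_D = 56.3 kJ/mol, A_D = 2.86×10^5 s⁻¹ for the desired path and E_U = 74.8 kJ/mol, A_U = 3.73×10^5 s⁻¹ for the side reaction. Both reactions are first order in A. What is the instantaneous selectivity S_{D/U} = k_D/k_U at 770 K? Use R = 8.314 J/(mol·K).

k_D/k_U = (A_D/A_U)·exp[−(E_D−E_U)/(RT)] = (A_D/A_U)·exp[(E_U−E_D)/(RT)].
(E_U−E_D)/(RT) = (74.8−56.3)×10³/(8.314×770) = 18500/6402 = 2.890.
k_D/k_U = (2.86×10^5/3.73×10^5)·exp(2.890) = 0.7668 × 17.99 = 13.8.

13.8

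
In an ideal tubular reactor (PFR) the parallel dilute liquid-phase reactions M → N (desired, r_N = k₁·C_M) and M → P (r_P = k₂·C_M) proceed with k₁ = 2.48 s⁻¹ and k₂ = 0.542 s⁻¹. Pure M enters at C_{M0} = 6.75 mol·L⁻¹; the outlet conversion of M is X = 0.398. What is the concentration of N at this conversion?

C_M = C_{M0}(1−X) = 4.063 mol·L⁻¹.
Both paths are first order in M, so the instantaneous fraction to N is constant: dC_N/d(−C_M) = k₁/(k₁+k₂) = 0.8206.
C_N = 0.8206·(C_{M0}−C_M) = 0.8206×2.687 = 2.20 mol·L⁻¹.

2.20 mol·L⁻¹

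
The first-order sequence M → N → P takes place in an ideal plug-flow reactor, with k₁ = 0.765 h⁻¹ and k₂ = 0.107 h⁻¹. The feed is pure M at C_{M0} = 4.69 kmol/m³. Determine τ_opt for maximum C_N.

2.99 h

Setting dC_N/dτ = 0 gives τ_opt = ln(k₂/k₁)/(k₂−k₁).
= ln(0.107/0.765)/(0.107−0.765) = ln(0.1399)/-0.6580 = -1.967/-0.6580 = 2.99 h.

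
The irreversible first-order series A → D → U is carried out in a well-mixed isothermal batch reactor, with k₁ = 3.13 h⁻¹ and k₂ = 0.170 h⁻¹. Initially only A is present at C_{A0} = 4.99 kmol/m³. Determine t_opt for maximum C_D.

Setting dC_D/dt = 0 gives t_opt = ln(k₂/k₁)/(k₂−k₁).
= ln(0.170/3.13)/(0.170−3.13) = ln(0.05431)/-2.960 = -2.913/-2.960 = 0.984 h.

0.984 h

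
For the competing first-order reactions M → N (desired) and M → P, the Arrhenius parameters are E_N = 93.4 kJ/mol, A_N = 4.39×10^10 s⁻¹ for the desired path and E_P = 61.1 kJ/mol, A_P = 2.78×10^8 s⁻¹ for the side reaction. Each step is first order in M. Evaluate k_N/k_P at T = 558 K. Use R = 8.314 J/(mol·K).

0.150

k_N/k_P = (A_N/A_P)·exp[−(E_N−E_P)/(RT)] = (A_N/A_P)·exp[(E_P−E_N)/(RT)].
(E_P−E_N)/(RT) = (61.1−93.4)×10³/(8.314×558) = -32300/4639 = -6.962.
k_N/k_P = (4.39×10^10/2.78×10^8)·exp(-6.962) = 157.9 × 9.468×10^-4 = 0.150.
Since E_N > E_P, raising the temperature improves selectivity toward N.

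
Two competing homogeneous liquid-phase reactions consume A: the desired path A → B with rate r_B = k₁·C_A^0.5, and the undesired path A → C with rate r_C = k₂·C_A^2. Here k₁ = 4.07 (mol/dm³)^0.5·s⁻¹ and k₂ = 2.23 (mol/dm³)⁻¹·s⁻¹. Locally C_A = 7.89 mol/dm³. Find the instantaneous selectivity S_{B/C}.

0.0824

S_{B/C} = r_B/r_C = (k₁·C_A^0.5)/(k₂·C_A^2) = (k₁/k₂)·C_A^-1.5.
= (4.07×7.890^0.5) / (2.23×7.890^2) = 11.43/138.8 = 0.0824.
The undesired path is higher order in A, so low C_A (CSTR or dilute feed) favours B.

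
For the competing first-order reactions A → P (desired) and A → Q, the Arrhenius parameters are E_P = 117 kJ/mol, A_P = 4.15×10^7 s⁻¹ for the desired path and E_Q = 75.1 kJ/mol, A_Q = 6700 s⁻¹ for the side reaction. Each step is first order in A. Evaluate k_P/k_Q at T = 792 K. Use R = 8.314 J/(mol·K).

10.7

Since both paths have the same order in A, the concentration cancels and S_{P/Q} = k_P/k_Q = (A_P/A_Q)·exp[(E_Q−E_P)/(RT)].
(E_Q−E_P)/(RT) = (75.1−117)×10³/(8.314×792) = -41900/6585 = -6.363.
k_P/k_Q = (4.15×10^7/6700)·exp(-6.363) = 6194 × 0.001724 = 10.7.
Since E_P > E_Q, raising the temperature improves selectivity toward P.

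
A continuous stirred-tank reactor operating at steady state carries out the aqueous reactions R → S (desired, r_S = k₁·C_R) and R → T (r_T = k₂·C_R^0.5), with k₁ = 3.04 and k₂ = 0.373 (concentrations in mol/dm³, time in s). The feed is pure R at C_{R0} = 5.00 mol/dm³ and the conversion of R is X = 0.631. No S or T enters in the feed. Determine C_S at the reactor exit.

2.89 mol/dm³

Exit C_R = C_{R0}(1−X) = 5.00×0.369 = 1.845 mol/dm³.
In a CSTR the entire volume is at exit conditions, so r_S = 3.04×1.845 = 5.609 and r_T = 0.373×1.845^0.5 = 0.5066.
Fraction of consumed R going to S: r_S/(r_S+r_T) = 0.9172.
C_S = 0.9172·C_{R0}·X = 0.9172×5.00×0.631 = 2.89 mol/dm³.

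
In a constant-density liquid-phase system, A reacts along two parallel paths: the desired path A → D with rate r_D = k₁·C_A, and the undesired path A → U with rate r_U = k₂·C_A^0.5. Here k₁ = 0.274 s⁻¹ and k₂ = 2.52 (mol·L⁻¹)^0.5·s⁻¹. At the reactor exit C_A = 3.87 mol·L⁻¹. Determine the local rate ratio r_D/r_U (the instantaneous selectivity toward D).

S_{D/U} = r_D/r_U = (k₁·C_A)/(k₂·C_A^0.5) = (k₁/k₂)·C_A^0.5.
= (0.274×3.870) / (2.52×3.870^0.5) = 1.060/4.957 = 0.214.
Since the desired path is higher order in A, keeping C_A high (PFR or concentrated feed) favours D.

0.214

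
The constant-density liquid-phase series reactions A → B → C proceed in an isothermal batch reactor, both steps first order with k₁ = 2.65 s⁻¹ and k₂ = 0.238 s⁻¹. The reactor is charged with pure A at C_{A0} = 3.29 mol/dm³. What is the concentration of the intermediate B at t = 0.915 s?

2.59 mol/dm³

Solving the coupled first-order balances gives C_B(t) = [k₁/(k₂−k₁)]·C_{A0}·(e^(−k₁t) − e^(−k₂t)).
e^(−k₁t) = e^(−2.65×0.915) = e^(−2.425) = 0.08850; e^(−k₂t) = e^(−0.2178) = 0.8043.
C_B = 2.65×3.29/(0.238−2.65) × (0.08850−0.8043) = (-3.615)×(-0.7158) = 2.587 mol/dm³.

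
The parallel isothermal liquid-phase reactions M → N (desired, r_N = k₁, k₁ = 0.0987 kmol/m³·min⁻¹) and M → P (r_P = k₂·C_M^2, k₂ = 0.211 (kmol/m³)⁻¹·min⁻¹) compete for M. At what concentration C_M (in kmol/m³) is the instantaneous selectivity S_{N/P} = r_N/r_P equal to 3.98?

S_{N/P} = (k₁/k₂)·C_M^-2 ⇒ C_M = (S·k₂/k₁)^(-0.5).
= (3.98×0.211/0.0987)^(-0.5) = (8.508)^(-0.5) = 0.343 kmol/m³.

0.343 kmol/m³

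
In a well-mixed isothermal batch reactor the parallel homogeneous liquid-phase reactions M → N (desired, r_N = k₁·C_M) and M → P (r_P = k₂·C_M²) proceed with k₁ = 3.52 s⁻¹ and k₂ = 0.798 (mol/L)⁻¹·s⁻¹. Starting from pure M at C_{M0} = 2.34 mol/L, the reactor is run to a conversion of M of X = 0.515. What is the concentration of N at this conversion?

C_M = C_{M0}(1−X) = 1.135 mol/L.
Along a PFR/batch, dC_N/dC_M = −r_N/(r_N+r_P) = −k₁/(k₁+k₂·C_M).
Integrating from C_{M0} to C_M: C_N = (3.52/0.798)·ln[(3.52+0.798·2.34)/(3.52+0.798·1.13)] = 4.411·ln(5.387/4.426) = 0.8673 mol/L.

0.867 mol/L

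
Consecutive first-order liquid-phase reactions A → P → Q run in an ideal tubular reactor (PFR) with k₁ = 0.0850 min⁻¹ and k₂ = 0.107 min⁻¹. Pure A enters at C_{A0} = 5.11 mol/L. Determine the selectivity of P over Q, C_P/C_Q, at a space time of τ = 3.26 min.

Solving the coupled first-order balances gives C_P(τ) = [k₁/(k₂−k₁)]·C_{A0}·(e^(−k₁τ) − e^(−k₂τ)).
e^(−k₁τ) = e^(−0.0850×3.26) = e^(−0.2771) = 0.7580; e^(−k₂τ) = e^(−0.3488) = 0.7055.
C_P = 0.0850×5.11/(0.107−0.0850) × (0.7580−0.7055) = 19.74×0.05246 = 1.036 mol/L.
C_A = C_{A0}e^(−k₁τ) = 3.873 mol/L, so C_Q = C_{A0}−C_A−C_P = 0.2010 mol/L; C_P/C_Q = 5.15.

5.15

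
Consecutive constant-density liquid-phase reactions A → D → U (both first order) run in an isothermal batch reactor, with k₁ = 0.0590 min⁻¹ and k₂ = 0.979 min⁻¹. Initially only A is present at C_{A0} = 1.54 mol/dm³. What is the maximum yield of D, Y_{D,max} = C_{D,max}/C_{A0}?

0.0503

At the optimum, C_{D,max}/C_{A0} = (k₁/k₂)^[k₂/(k₂−k₁)].
= (0.0590/0.979)^(0.979/(0.979−0.0590)) = (0.06027)^(1.064) = 0.05033.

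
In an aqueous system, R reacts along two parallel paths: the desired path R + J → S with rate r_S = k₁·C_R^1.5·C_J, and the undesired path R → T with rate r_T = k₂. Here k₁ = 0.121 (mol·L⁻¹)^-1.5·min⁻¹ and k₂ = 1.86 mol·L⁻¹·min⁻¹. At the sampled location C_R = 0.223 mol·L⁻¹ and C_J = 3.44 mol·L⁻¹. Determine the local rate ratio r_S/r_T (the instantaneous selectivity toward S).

S_{S/T} = r_S/r_T = (k₁·C_R^1.5·C_J)/(k₂) = (k₁/k₂)·C_R^1.5·C_J.
= (0.121×0.2230^1.5×3.440) / (1.86) = 0.04383/1.860 = 0.0236.
Since the desired path is higher order in R, keeping C_R high (PFR or concentrated feed) favours S.

0.0236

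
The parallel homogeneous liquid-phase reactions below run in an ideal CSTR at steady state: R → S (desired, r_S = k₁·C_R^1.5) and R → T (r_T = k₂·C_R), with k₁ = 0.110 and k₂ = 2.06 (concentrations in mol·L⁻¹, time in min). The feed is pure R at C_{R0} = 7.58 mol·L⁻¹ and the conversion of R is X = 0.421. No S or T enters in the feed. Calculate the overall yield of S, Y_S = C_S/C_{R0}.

0.0424

Exit C_R = C_{R0}(1−X) = 7.58×0.579 = 4.389 mol·L⁻¹.
In a CSTR the entire volume is at exit conditions, so r_S = 0.110×4.389^1.5 = 1.011 and r_T = 2.06×4.389 = 9.041.
Fraction of consumed R going to S: r_S/(r_S+r_T) = 0.1006.
C_S = 0.1006·C_{R0}·X = 0.1006×7.58×0.421 = 0.321 mol·L⁻¹; Y_S = C_S/C_{R0} = 0.0424.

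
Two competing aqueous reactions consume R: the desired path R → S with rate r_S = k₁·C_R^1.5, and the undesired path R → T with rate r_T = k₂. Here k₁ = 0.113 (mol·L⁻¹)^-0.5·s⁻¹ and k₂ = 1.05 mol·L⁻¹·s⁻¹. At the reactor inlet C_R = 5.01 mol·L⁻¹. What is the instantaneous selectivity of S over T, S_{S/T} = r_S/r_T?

1.21

S_{S/T} = r_S/r_T = (k₁·C_R^1.5)/(k₂) = (k₁/k₂)·C_R^1.5.
= (0.113×5.010^1.5) / (1.05) = 1.267/1.050 = 1.21.
Since the desired path is higher order in R, keeping C_R high (PFR or concentrated feed) favours S.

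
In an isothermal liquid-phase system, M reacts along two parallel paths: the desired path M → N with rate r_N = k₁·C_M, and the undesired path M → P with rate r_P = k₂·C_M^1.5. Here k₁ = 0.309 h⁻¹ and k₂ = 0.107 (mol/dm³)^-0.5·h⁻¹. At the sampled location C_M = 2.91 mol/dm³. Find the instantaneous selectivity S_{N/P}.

S_{N/P} = r_N/r_P = (k₁·C_M)/(k₂·C_M^1.5) = (k₁/k₂)·C_M^-0.5.
= (0.309×2.910) / (0.107×2.910^1.5) = 0.8992/0.5312 = 1.69.

1.69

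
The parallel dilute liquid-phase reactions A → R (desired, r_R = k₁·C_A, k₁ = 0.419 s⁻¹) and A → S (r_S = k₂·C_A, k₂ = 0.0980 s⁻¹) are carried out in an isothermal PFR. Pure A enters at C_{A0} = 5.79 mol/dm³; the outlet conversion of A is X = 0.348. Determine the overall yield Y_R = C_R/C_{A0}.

0.282

C_A = C_{A0}(1−X) = 3.775 mol/dm³.
Both paths are first order in A, so the instantaneous fraction to R is constant: dC_R/d(−C_A) = k₁/(k₁+k₂) = 0.8104.
C_R = 0.8104·(C_{A0}−C_A) = 0.8104×2.015 = 1.63 mol/dm³.
Y_R = C_R/C_{A0} = 1.633/5.79 = 0.282.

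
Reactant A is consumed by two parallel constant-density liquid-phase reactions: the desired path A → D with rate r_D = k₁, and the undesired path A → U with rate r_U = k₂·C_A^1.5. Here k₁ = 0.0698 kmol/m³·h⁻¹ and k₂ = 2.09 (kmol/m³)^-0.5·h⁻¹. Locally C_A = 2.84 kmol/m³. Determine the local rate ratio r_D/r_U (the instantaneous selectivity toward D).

0.00698

S_{D/U} = r_D/r_U = (k₁)/(k₂·C_A^1.5) = (k₁/k₂)·C_A^-1.5.
= (0.0698) / (2.09×2.840^1.5) = 0.06980/10.00 = 0.00698.
The undesired path is higher order in A, so low C_A (CSTR or dilute feed) favours D.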